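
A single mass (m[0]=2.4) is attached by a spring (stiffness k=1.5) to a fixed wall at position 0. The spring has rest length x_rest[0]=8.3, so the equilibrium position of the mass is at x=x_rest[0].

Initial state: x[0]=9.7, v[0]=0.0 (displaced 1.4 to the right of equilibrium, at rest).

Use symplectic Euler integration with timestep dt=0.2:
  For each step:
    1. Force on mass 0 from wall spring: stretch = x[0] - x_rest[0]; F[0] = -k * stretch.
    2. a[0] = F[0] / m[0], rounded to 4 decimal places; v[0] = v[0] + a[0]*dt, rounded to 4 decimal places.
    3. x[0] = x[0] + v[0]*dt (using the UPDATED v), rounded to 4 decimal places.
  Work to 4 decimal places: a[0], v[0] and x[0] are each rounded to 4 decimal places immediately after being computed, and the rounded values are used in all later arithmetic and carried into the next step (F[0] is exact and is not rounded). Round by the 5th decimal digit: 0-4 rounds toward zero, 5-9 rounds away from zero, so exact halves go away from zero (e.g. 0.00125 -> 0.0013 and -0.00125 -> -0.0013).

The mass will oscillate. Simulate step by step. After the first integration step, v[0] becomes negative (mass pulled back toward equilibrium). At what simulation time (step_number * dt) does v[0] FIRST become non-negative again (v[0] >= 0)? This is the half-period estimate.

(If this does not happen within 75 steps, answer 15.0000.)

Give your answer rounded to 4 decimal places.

Answer: 4.0000

Derivation:
Step 0: x=[9.7000] v=[0.0000]
Step 1: x=[9.6650] v=[-0.1750]
Step 2: x=[9.5959] v=[-0.3456]
Step 3: x=[9.4944] v=[-0.5076]
Step 4: x=[9.3630] v=[-0.6569]
Step 5: x=[9.2050] v=[-0.7898]
Step 6: x=[9.0244] v=[-0.9029]
Step 7: x=[8.8257] v=[-0.9935]
Step 8: x=[8.6139] v=[-1.0592]
Step 9: x=[8.3942] v=[-1.0984]
Step 10: x=[8.1722] v=[-1.1102]
Step 11: x=[7.9534] v=[-1.0942]
Step 12: x=[7.7432] v=[-1.0509]
Step 13: x=[7.5469] v=[-0.9813]
Step 14: x=[7.3695] v=[-0.8872]
Step 15: x=[7.2153] v=[-0.7709]
Step 16: x=[7.0882] v=[-0.6353]
Step 17: x=[6.9914] v=[-0.4838]
Step 18: x=[6.9274] v=[-0.3202]
Step 19: x=[6.8977] v=[-0.1486]
Step 20: x=[6.9030] v=[0.0267]
First v>=0 after going negative at step 20, time=4.0000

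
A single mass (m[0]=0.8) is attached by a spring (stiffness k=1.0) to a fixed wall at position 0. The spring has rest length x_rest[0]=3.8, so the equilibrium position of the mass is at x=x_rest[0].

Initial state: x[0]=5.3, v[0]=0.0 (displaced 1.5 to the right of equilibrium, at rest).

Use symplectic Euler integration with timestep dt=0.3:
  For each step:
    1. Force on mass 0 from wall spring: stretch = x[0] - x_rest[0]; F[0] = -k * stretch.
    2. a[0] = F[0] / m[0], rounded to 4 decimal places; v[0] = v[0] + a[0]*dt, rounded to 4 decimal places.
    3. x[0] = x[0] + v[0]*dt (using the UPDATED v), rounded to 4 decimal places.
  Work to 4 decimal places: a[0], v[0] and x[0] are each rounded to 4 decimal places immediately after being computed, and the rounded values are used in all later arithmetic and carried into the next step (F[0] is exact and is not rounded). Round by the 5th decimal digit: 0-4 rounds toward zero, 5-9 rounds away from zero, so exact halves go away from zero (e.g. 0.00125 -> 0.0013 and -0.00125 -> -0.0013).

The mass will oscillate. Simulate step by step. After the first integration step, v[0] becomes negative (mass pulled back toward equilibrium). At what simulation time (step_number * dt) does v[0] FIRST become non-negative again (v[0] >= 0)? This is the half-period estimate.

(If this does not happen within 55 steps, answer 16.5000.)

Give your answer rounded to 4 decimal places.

Answer: 3.0000

Derivation:
Step 0: x=[5.3000] v=[0.0000]
Step 1: x=[5.1313] v=[-0.5625]
Step 2: x=[4.8128] v=[-1.0617]
Step 3: x=[4.3804] v=[-1.4415]
Step 4: x=[3.8826] v=[-1.6592]
Step 5: x=[3.3755] v=[-1.6902]
Step 6: x=[2.9162] v=[-1.5310]
Step 7: x=[2.5563] v=[-1.1996]
Step 8: x=[2.3363] v=[-0.7332]
Step 9: x=[2.2810] v=[-0.1843]
Step 10: x=[2.3966] v=[0.3853]
First v>=0 after going negative at step 10, time=3.0000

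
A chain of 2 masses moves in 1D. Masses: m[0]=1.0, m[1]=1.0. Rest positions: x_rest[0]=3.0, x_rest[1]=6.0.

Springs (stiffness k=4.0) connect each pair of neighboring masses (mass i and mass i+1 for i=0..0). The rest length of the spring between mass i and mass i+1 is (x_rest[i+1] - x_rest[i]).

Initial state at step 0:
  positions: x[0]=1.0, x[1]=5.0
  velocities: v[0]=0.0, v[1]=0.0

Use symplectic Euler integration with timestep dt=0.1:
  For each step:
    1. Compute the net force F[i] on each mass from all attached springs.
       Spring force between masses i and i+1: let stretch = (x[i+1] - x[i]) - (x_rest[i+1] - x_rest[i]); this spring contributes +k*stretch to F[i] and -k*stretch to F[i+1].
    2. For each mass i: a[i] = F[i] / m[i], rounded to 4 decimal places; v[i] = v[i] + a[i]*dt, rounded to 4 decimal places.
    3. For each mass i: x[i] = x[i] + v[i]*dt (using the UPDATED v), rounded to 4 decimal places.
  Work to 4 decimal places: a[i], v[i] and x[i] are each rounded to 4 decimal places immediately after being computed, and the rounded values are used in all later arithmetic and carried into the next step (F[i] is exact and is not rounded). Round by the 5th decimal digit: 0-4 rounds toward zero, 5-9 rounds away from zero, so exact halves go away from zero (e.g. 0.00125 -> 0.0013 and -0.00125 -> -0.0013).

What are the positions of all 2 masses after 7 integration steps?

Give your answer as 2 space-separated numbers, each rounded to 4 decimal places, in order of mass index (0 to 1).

Step 0: x=[1.0000 5.0000] v=[0.0000 0.0000]
Step 1: x=[1.0400 4.9600] v=[0.4000 -0.4000]
Step 2: x=[1.1168 4.8832] v=[0.7680 -0.7680]
Step 3: x=[1.2243 4.7757] v=[1.0746 -1.0746]
Step 4: x=[1.3538 4.6462] v=[1.2952 -1.2952]
Step 5: x=[1.4950 4.5050] v=[1.4122 -1.4122]
Step 6: x=[1.6366 4.3634] v=[1.4162 -1.4162]
Step 7: x=[1.7673 4.2327] v=[1.3069 -1.3069]

Answer: 1.7673 4.2327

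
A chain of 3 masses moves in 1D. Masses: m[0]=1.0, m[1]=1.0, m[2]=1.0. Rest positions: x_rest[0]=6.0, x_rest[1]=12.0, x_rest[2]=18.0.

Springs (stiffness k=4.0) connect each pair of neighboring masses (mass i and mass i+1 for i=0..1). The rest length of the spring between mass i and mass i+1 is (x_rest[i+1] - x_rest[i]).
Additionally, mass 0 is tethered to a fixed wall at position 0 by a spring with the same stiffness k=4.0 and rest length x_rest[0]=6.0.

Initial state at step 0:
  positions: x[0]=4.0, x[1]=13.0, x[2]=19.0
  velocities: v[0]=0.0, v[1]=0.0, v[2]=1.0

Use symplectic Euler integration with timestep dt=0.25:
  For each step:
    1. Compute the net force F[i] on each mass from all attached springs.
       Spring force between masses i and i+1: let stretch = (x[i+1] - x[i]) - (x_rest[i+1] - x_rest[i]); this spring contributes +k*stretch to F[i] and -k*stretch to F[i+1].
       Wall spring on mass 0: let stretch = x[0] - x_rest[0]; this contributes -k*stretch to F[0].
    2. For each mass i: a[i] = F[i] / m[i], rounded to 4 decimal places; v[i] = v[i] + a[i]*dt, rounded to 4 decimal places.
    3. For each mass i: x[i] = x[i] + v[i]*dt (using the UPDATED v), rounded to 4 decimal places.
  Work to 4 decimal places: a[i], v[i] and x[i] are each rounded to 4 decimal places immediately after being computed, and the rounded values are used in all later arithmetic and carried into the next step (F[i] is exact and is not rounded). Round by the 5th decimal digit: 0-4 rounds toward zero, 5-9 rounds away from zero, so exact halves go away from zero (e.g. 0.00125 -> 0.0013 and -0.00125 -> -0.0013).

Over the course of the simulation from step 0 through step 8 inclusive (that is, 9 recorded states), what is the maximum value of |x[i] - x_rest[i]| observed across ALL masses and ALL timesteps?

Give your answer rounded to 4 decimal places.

Answer: 2.2439

Derivation:
Step 0: x=[4.0000 13.0000 19.0000] v=[0.0000 0.0000 1.0000]
Step 1: x=[5.2500 12.2500 19.2500] v=[5.0000 -3.0000 1.0000]
Step 2: x=[6.9375 11.5000 19.2500] v=[6.7500 -3.0000 0.0000]
Step 3: x=[8.0313 11.5469 18.8125] v=[4.3750 0.1875 -1.7500]
Step 4: x=[7.9961 12.5313 18.0586] v=[-0.1407 3.9375 -3.0156]
Step 5: x=[7.0957 13.7637 17.4229] v=[-3.6016 4.9296 -2.5429]
Step 6: x=[6.0884 14.2439 17.3724] v=[-4.0293 1.9208 -0.2021]
Step 7: x=[5.5979 13.4674 18.0398] v=[-1.9622 -3.1062 2.6694]
Step 8: x=[5.6753 11.8666 19.0641] v=[0.3094 -6.4033 4.0970]
Max displacement = 2.2439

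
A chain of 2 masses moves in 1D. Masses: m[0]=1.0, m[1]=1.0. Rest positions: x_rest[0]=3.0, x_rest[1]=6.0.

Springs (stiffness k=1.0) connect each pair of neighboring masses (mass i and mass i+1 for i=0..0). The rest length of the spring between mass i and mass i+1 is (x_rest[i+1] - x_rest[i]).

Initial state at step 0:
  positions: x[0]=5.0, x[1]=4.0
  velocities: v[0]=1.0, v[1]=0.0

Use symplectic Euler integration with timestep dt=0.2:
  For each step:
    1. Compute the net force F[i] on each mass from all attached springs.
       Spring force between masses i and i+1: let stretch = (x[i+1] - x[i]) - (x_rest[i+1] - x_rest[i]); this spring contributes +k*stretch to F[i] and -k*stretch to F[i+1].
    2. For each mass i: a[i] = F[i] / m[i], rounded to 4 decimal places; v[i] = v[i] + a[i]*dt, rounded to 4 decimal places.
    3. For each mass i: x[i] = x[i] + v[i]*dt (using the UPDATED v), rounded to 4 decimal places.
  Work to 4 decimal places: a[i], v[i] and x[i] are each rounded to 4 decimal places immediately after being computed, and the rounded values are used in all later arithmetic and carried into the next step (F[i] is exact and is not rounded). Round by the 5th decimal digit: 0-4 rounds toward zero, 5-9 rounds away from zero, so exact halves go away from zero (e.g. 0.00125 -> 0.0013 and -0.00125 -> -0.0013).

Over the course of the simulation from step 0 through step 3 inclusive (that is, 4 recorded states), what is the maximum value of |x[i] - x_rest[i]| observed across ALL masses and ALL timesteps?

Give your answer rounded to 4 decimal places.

Step 0: x=[5.0000 4.0000] v=[1.0000 0.0000]
Step 1: x=[5.0400 4.1600] v=[0.2000 0.8000]
Step 2: x=[4.9248 4.4752] v=[-0.5760 1.5760]
Step 3: x=[4.6716 4.9284] v=[-1.2659 2.2659]
Max displacement = 2.0400

Answer: 2.0400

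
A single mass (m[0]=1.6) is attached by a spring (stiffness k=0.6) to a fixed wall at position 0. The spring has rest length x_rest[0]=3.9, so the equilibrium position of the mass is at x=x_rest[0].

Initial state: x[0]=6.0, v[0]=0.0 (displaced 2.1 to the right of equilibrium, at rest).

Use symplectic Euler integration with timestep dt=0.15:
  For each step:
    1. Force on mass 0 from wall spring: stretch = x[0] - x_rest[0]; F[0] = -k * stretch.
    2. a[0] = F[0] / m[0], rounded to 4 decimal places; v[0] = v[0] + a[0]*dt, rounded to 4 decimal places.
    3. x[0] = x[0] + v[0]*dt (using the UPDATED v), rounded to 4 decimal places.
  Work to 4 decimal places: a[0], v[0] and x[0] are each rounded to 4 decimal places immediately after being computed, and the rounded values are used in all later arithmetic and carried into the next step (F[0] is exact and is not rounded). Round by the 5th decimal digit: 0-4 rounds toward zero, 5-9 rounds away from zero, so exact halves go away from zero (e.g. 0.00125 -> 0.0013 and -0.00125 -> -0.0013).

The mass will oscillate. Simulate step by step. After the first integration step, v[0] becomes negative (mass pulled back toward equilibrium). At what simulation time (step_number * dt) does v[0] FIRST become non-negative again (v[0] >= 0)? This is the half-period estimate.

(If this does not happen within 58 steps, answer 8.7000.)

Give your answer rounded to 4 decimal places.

Step 0: x=[6.0000] v=[0.0000]
Step 1: x=[5.9823] v=[-0.1181]
Step 2: x=[5.9470] v=[-0.2352]
Step 3: x=[5.8945] v=[-0.3503]
Step 4: x=[5.8251] v=[-0.4625]
Step 5: x=[5.7395] v=[-0.5708]
Step 6: x=[5.6384] v=[-0.6743]
Step 7: x=[5.5226] v=[-0.7721]
Step 8: x=[5.3931] v=[-0.8634]
Step 9: x=[5.2510] v=[-0.9474]
Step 10: x=[5.0975] v=[-1.0234]
Step 11: x=[4.9339] v=[-1.0908]
Step 12: x=[4.7616] v=[-1.1490]
Step 13: x=[4.5820] v=[-1.1975]
Step 14: x=[4.3966] v=[-1.2359]
Step 15: x=[4.2070] v=[-1.2638]
Step 16: x=[4.0148] v=[-1.2811]
Step 17: x=[3.8217] v=[-1.2876]
Step 18: x=[3.6292] v=[-1.2832]
Step 19: x=[3.4390] v=[-1.2680]
Step 20: x=[3.2527] v=[-1.2421]
Step 21: x=[3.0718] v=[-1.2057]
Step 22: x=[2.8979] v=[-1.1591]
Step 23: x=[2.7325] v=[-1.1027]
Step 24: x=[2.5770] v=[-1.0370]
Step 25: x=[2.4326] v=[-0.9626]
Step 26: x=[2.3006] v=[-0.8801]
Step 27: x=[2.1821] v=[-0.7901]
Step 28: x=[2.0781] v=[-0.6935]
Step 29: x=[1.9895] v=[-0.5910]
Step 30: x=[1.9170] v=[-0.4835]
Step 31: x=[1.8612] v=[-0.3720]
Step 32: x=[1.8226] v=[-0.2573]
Step 33: x=[1.8015] v=[-0.1405]
Step 34: x=[1.7981] v=[-0.0225]
Step 35: x=[1.8125] v=[0.0957]
First v>=0 after going negative at step 35, time=5.2500

Answer: 5.2500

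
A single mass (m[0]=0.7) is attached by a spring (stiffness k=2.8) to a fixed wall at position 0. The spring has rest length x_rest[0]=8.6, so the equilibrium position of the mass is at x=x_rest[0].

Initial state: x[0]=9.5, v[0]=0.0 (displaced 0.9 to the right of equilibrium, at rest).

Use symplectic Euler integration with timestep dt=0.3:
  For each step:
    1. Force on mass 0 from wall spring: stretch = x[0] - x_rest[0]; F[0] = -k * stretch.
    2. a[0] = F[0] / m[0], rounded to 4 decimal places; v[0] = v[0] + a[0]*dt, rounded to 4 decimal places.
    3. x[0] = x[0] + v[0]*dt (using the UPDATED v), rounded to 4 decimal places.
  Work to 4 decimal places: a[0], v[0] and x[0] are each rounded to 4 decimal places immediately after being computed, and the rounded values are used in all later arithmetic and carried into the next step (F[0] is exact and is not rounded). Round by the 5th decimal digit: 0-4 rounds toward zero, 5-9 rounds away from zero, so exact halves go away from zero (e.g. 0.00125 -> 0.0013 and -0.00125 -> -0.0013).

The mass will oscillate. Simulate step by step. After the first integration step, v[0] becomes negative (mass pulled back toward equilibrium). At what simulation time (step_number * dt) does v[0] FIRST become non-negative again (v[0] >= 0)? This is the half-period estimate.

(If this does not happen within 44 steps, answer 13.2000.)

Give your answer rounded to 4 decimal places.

Answer: 1.8000

Derivation:
Step 0: x=[9.5000] v=[0.0000]
Step 1: x=[9.1760] v=[-1.0800]
Step 2: x=[8.6446] v=[-1.7712]
Step 3: x=[8.0972] v=[-1.8247]
Step 4: x=[7.7308] v=[-1.2213]
Step 5: x=[7.6773] v=[-0.1783]
Step 6: x=[7.9560] v=[0.9289]
First v>=0 after going negative at step 6, time=1.8000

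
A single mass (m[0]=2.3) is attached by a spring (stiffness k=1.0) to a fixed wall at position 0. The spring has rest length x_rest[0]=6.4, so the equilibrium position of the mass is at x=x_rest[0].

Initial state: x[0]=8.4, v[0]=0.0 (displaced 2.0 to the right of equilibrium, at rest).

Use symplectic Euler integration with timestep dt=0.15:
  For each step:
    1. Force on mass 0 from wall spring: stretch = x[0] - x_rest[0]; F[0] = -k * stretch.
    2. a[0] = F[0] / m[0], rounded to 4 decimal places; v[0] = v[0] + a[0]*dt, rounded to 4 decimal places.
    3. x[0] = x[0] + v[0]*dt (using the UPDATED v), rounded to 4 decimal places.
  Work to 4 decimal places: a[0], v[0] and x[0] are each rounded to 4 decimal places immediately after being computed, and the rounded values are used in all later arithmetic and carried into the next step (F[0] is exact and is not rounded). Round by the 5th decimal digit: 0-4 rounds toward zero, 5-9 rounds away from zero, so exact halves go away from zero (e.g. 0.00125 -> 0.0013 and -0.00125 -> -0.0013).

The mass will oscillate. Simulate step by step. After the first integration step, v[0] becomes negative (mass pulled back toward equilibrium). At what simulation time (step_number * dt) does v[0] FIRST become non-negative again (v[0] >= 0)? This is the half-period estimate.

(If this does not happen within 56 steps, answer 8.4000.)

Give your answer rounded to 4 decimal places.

Step 0: x=[8.4000] v=[0.0000]
Step 1: x=[8.3804] v=[-0.1304]
Step 2: x=[8.3415] v=[-0.2596]
Step 3: x=[8.2836] v=[-0.3862]
Step 4: x=[8.2072] v=[-0.5091]
Step 5: x=[8.1132] v=[-0.6270]
Step 6: x=[8.0024] v=[-0.7387]
Step 7: x=[7.8759] v=[-0.8432]
Step 8: x=[7.7350] v=[-0.9395]
Step 9: x=[7.5810] v=[-1.0266]
Step 10: x=[7.4155] v=[-1.1036]
Step 11: x=[7.2400] v=[-1.1698]
Step 12: x=[7.0563] v=[-1.2246]
Step 13: x=[6.8662] v=[-1.2674]
Step 14: x=[6.6715] v=[-1.2978]
Step 15: x=[6.4742] v=[-1.3155]
Step 16: x=[6.2762] v=[-1.3203]
Step 17: x=[6.0794] v=[-1.3122]
Step 18: x=[5.8857] v=[-1.2913]
Step 19: x=[5.6970] v=[-1.2578]
Step 20: x=[5.5152] v=[-1.2119]
Step 21: x=[5.3421] v=[-1.1542]
Step 22: x=[5.1793] v=[-1.0852]
Step 23: x=[5.0285] v=[-1.0056]
Step 24: x=[4.8911] v=[-0.9162]
Step 25: x=[4.7684] v=[-0.8178]
Step 26: x=[4.6617] v=[-0.7114]
Step 27: x=[4.5720] v=[-0.5980]
Step 28: x=[4.5002] v=[-0.4788]
Step 29: x=[4.4470] v=[-0.3549]
Step 30: x=[4.4129] v=[-0.2275]
Step 31: x=[4.3982] v=[-0.0979]
Step 32: x=[4.4031] v=[0.0326]
First v>=0 after going negative at step 32, time=4.8000

Answer: 4.8000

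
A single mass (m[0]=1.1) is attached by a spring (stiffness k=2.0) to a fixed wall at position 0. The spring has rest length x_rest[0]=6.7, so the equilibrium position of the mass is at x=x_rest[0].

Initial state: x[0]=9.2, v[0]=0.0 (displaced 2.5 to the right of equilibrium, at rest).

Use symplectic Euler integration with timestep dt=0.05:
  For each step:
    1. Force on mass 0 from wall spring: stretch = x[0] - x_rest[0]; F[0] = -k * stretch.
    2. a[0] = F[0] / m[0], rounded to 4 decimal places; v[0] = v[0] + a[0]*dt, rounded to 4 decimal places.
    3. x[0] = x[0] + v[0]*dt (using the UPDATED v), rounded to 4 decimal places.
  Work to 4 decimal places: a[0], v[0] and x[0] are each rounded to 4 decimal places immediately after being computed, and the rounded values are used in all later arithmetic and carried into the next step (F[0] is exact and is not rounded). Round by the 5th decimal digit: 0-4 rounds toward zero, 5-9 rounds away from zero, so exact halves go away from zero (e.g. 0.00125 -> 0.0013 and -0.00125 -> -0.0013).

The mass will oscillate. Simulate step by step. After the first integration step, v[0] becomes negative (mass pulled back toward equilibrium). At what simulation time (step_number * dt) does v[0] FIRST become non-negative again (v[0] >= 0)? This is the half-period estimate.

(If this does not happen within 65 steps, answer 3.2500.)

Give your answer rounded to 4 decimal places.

Answer: 2.3500

Derivation:
Step 0: x=[9.2000] v=[0.0000]
Step 1: x=[9.1886] v=[-0.2273]
Step 2: x=[9.1659] v=[-0.4535]
Step 3: x=[9.1320] v=[-0.6777]
Step 4: x=[9.0871] v=[-0.8988]
Step 5: x=[9.0313] v=[-1.1158]
Step 6: x=[8.9649] v=[-1.3277]
Step 7: x=[8.8882] v=[-1.5336]
Step 8: x=[8.8016] v=[-1.7325]
Step 9: x=[8.7054] v=[-1.9236]
Step 10: x=[8.6001] v=[-2.1059]
Step 11: x=[8.4862] v=[-2.2786]
Step 12: x=[8.3642] v=[-2.4410]
Step 13: x=[8.2346] v=[-2.5923]
Step 14: x=[8.0980] v=[-2.7318]
Step 15: x=[7.9551] v=[-2.8589]
Step 16: x=[7.8065] v=[-2.9730]
Step 17: x=[7.6528] v=[-3.0736]
Step 18: x=[7.4948] v=[-3.1602]
Step 19: x=[7.3332] v=[-3.2325]
Step 20: x=[7.1687] v=[-3.2901]
Step 21: x=[7.0021] v=[-3.3327]
Step 22: x=[6.8341] v=[-3.3602]
Step 23: x=[6.6655] v=[-3.3724]
Step 24: x=[6.4970] v=[-3.3693]
Step 25: x=[6.3295] v=[-3.3508]
Step 26: x=[6.1636] v=[-3.3171]
Step 27: x=[6.0002] v=[-3.2683]
Step 28: x=[5.8400] v=[-3.2047]
Step 29: x=[5.6837] v=[-3.1265]
Step 30: x=[5.5320] v=[-3.0341]
Step 31: x=[5.3856] v=[-2.9279]
Step 32: x=[5.2452] v=[-2.8084]
Step 33: x=[5.1114] v=[-2.6761]
Step 34: x=[4.9848] v=[-2.5317]
Step 35: x=[4.8660] v=[-2.3758]
Step 36: x=[4.7555] v=[-2.2091]
Step 37: x=[4.6539] v=[-2.0323]
Step 38: x=[4.5616] v=[-1.8463]
Step 39: x=[4.4790] v=[-1.6519]
Step 40: x=[4.4065] v=[-1.4500]
Step 41: x=[4.3444] v=[-1.2415]
Step 42: x=[4.2930] v=[-1.0274]
Step 43: x=[4.2526] v=[-0.8086]
Step 44: x=[4.2233] v=[-0.5861]
Step 45: x=[4.2053] v=[-0.3609]
Step 46: x=[4.1986] v=[-0.1341]
Step 47: x=[4.2033] v=[0.0933]
First v>=0 after going negative at step 47, time=2.3500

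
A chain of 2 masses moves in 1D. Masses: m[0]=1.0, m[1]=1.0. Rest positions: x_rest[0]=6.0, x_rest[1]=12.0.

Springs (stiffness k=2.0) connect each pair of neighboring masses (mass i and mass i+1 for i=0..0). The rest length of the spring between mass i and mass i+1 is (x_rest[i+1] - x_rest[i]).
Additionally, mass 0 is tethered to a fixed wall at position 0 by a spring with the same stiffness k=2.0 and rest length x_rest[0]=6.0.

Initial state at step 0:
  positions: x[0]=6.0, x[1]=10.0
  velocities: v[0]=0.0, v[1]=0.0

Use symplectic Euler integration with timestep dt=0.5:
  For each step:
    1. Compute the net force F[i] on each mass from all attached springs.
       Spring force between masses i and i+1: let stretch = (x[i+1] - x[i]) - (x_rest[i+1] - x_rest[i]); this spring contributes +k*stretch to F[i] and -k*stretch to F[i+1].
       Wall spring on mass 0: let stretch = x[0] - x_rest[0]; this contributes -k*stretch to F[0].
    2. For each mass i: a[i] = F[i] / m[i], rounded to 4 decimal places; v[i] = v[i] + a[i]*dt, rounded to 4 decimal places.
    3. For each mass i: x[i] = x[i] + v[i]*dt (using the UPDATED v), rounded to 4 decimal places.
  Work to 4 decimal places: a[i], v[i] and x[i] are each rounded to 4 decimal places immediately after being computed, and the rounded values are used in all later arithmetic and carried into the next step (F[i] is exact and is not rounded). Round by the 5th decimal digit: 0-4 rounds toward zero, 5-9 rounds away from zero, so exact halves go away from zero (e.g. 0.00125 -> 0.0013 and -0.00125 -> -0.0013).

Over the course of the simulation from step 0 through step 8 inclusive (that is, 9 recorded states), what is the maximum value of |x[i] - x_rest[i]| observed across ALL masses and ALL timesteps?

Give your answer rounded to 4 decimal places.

Answer: 2.1094

Derivation:
Step 0: x=[6.0000 10.0000] v=[0.0000 0.0000]
Step 1: x=[5.0000 11.0000] v=[-2.0000 2.0000]
Step 2: x=[4.5000 12.0000] v=[-1.0000 2.0000]
Step 3: x=[5.5000 12.2500] v=[2.0000 0.5000]
Step 4: x=[7.1250 12.1250] v=[3.2500 -0.2500]
Step 5: x=[7.6875 12.5000] v=[1.1250 0.7500]
Step 6: x=[6.8125 13.4688] v=[-1.7500 1.9375]
Step 7: x=[5.8594 14.1094] v=[-1.9062 1.2812]
Step 8: x=[6.1016 13.6250] v=[0.4844 -0.9688]
Max displacement = 2.1094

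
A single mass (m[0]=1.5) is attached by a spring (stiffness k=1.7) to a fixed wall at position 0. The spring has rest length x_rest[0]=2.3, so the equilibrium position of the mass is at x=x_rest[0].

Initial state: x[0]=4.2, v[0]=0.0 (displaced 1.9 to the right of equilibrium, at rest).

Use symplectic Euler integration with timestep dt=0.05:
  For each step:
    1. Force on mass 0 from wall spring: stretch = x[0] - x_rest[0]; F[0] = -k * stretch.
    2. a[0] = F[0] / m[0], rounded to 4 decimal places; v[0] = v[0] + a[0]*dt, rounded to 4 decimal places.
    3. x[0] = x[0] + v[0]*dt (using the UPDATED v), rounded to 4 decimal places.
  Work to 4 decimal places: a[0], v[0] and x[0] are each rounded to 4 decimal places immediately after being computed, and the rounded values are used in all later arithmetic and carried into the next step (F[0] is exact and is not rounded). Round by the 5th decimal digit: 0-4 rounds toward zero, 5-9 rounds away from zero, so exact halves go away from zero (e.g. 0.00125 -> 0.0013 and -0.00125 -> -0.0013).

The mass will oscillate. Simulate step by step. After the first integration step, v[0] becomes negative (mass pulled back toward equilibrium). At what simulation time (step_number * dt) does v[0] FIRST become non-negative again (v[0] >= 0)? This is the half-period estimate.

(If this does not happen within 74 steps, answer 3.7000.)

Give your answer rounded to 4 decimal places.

Step 0: x=[4.2000] v=[0.0000]
Step 1: x=[4.1946] v=[-0.1077]
Step 2: x=[4.1838] v=[-0.2151]
Step 3: x=[4.1677] v=[-0.3219]
Step 4: x=[4.1463] v=[-0.4277]
Step 5: x=[4.1197] v=[-0.5323]
Step 6: x=[4.0879] v=[-0.6354]
Step 7: x=[4.0511] v=[-0.7367]
Step 8: x=[4.0093] v=[-0.8359]
Step 9: x=[3.9627] v=[-0.9328]
Step 10: x=[3.9114] v=[-1.0270]
Step 11: x=[3.8555] v=[-1.1183]
Step 12: x=[3.7952] v=[-1.2064]
Step 13: x=[3.7306] v=[-1.2911]
Step 14: x=[3.6620] v=[-1.3722]
Step 15: x=[3.5895] v=[-1.4494]
Step 16: x=[3.5134] v=[-1.5225]
Step 17: x=[3.4338] v=[-1.5913]
Step 18: x=[3.3510] v=[-1.6556]
Step 19: x=[3.2652] v=[-1.7152]
Step 20: x=[3.1767] v=[-1.7699]
Step 21: x=[3.0857] v=[-1.8196]
Step 22: x=[2.9925] v=[-1.8641]
Step 23: x=[2.8973] v=[-1.9033]
Step 24: x=[2.8004] v=[-1.9371]
Step 25: x=[2.7021] v=[-1.9655]
Step 26: x=[2.6027] v=[-1.9883]
Step 27: x=[2.5024] v=[-2.0055]
Step 28: x=[2.4016] v=[-2.0170]
Step 29: x=[2.3005] v=[-2.0228]
Step 30: x=[2.1994] v=[-2.0228]
Step 31: x=[2.0985] v=[-2.0171]
Step 32: x=[1.9982] v=[-2.0057]
Step 33: x=[1.8988] v=[-1.9886]
Step 34: x=[1.8005] v=[-1.9659]
Step 35: x=[1.7036] v=[-1.9376]
Step 36: x=[1.6084] v=[-1.9038]
Step 37: x=[1.5152] v=[-1.8646]
Step 38: x=[1.4242] v=[-1.8201]
Step 39: x=[1.3357] v=[-1.7705]
Step 40: x=[1.2499] v=[-1.7159]
Step 41: x=[1.1671] v=[-1.6564]
Step 42: x=[1.0875] v=[-1.5922]
Step 43: x=[1.0113] v=[-1.5235]
Step 44: x=[0.9388] v=[-1.4505]
Step 45: x=[0.8701] v=[-1.3734]
Step 46: x=[0.8055] v=[-1.2924]
Step 47: x=[0.7451] v=[-1.2077]
Step 48: x=[0.6891] v=[-1.1196]
Step 49: x=[0.6377] v=[-1.0283]
Step 50: x=[0.5910] v=[-0.9341]
Step 51: x=[0.5491] v=[-0.8373]
Step 52: x=[0.5122] v=[-0.7381]
Step 53: x=[0.4804] v=[-0.6368]
Step 54: x=[0.4537] v=[-0.5337]
Step 55: x=[0.4322] v=[-0.4291]
Step 56: x=[0.4160] v=[-0.3233]
Step 57: x=[0.4052] v=[-0.2165]
Step 58: x=[0.3997] v=[-0.1091]
Step 59: x=[0.3996] v=[-0.0014]
Step 60: x=[0.4049] v=[0.1063]
First v>=0 after going negative at step 60, time=3.0000

Answer: 3.0000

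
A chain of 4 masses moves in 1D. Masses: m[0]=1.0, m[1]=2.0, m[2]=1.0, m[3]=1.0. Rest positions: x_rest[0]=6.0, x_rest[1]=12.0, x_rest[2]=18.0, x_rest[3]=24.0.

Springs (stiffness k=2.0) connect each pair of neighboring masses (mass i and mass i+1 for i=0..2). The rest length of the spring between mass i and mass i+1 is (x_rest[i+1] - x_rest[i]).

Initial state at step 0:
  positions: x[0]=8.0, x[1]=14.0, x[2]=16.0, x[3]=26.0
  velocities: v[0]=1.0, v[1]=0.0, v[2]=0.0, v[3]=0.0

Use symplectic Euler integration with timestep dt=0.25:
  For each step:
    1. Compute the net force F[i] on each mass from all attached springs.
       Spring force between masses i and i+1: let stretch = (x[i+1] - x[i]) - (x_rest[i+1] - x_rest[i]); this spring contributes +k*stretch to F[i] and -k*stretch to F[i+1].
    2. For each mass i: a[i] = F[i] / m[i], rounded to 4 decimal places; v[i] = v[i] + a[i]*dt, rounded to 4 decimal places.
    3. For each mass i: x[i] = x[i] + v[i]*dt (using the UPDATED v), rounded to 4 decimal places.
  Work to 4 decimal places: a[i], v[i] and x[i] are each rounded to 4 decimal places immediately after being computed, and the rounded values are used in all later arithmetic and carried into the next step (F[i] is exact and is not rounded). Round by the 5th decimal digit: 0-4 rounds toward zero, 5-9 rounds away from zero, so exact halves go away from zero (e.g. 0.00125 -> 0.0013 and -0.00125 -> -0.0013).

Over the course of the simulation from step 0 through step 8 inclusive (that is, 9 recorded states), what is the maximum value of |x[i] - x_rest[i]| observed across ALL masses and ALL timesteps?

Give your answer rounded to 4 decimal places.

Answer: 4.0217

Derivation:
Step 0: x=[8.0000 14.0000 16.0000 26.0000] v=[1.0000 0.0000 0.0000 0.0000]
Step 1: x=[8.2500 13.7500 17.0000 25.5000] v=[1.0000 -1.0000 4.0000 -2.0000]
Step 2: x=[8.4375 13.3594 18.6563 24.6875] v=[0.7500 -1.5625 6.6250 -3.2500]
Step 3: x=[8.4903 12.9922 20.4044 23.8711] v=[0.2110 -1.4688 6.9922 -3.2656]
Step 4: x=[8.3558 12.8069 21.6593 23.3714] v=[-0.5381 -0.7412 5.0195 -1.9990]
Step 5: x=[8.0277 12.8967 22.0217 23.4077] v=[-1.3126 0.3591 1.4494 0.1450]
Step 6: x=[7.5582 13.2525 21.4167 24.0207] v=[-1.8781 1.4231 -2.4201 2.4520]
Step 7: x=[7.0505 13.7627 20.1167 25.0582] v=[-2.0310 2.0406 -5.2002 4.1500]
Step 8: x=[6.6318 14.2505 18.6401 26.2280] v=[-1.6749 1.9511 -5.9065 4.6793]
Max displacement = 4.0217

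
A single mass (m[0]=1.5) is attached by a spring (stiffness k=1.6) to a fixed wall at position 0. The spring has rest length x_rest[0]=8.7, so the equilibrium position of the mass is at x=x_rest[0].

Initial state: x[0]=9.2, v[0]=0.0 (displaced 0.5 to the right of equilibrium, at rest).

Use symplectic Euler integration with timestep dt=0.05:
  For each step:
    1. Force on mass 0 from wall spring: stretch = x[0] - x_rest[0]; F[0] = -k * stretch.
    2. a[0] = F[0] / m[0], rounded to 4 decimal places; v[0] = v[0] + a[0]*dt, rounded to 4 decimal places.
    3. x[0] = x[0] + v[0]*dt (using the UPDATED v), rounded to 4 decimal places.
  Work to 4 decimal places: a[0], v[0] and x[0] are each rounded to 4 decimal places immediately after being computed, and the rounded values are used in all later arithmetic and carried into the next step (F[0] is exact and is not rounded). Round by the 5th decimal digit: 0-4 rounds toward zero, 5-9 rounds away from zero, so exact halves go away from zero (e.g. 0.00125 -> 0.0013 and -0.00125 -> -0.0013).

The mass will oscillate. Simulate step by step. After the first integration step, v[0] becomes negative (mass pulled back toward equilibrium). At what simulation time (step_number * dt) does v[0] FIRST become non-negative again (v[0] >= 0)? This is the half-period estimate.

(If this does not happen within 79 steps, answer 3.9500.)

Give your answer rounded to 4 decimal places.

Step 0: x=[9.2000] v=[0.0000]
Step 1: x=[9.1987] v=[-0.0267]
Step 2: x=[9.1960] v=[-0.0533]
Step 3: x=[9.1920] v=[-0.0798]
Step 4: x=[9.1867] v=[-0.1060]
Step 5: x=[9.1801] v=[-0.1320]
Step 6: x=[9.1722] v=[-0.1576]
Step 7: x=[9.1631] v=[-0.1828]
Step 8: x=[9.1527] v=[-0.2075]
Step 9: x=[9.1411] v=[-0.2316]
Step 10: x=[9.1283] v=[-0.2551]
Step 11: x=[9.1144] v=[-0.2779]
Step 12: x=[9.0994] v=[-0.3000]
Step 13: x=[9.0833] v=[-0.3213]
Step 14: x=[9.0662] v=[-0.3417]
Step 15: x=[9.0481] v=[-0.3612]
Step 16: x=[9.0291] v=[-0.3798]
Step 17: x=[9.0092] v=[-0.3974]
Step 18: x=[8.9885] v=[-0.4139]
Step 19: x=[8.9670] v=[-0.4293]
Step 20: x=[8.9448] v=[-0.4435]
Step 21: x=[8.9220] v=[-0.4566]
Step 22: x=[8.8986] v=[-0.4684]
Step 23: x=[8.8747] v=[-0.4790]
Step 24: x=[8.8503] v=[-0.4883]
Step 25: x=[8.8255] v=[-0.4963]
Step 26: x=[8.8004] v=[-0.5030]
Step 27: x=[8.7750] v=[-0.5084]
Step 28: x=[8.7494] v=[-0.5124]
Step 29: x=[8.7237] v=[-0.5150]
Step 30: x=[8.6979] v=[-0.5163]
Step 31: x=[8.6721] v=[-0.5162]
Step 32: x=[8.6464] v=[-0.5147]
Step 33: x=[8.6208] v=[-0.5118]
Step 34: x=[8.5954] v=[-0.5076]
Step 35: x=[8.5703] v=[-0.5020]
Step 36: x=[8.5455] v=[-0.4951]
Step 37: x=[8.5212] v=[-0.4869]
Step 38: x=[8.4973] v=[-0.4774]
Step 39: x=[8.4740] v=[-0.4666]
Step 40: x=[8.4513] v=[-0.4545]
Step 41: x=[8.4292] v=[-0.4412]
Step 42: x=[8.4079] v=[-0.4268]
Step 43: x=[8.3873] v=[-0.4112]
Step 44: x=[8.3676] v=[-0.3945]
Step 45: x=[8.3488] v=[-0.3768]
Step 46: x=[8.3309] v=[-0.3581]
Step 47: x=[8.3140] v=[-0.3384]
Step 48: x=[8.2981] v=[-0.3178]
Step 49: x=[8.2833] v=[-0.2964]
Step 50: x=[8.2696] v=[-0.2742]
Step 51: x=[8.2570] v=[-0.2512]
Step 52: x=[8.2456] v=[-0.2276]
Step 53: x=[8.2354] v=[-0.2034]
Step 54: x=[8.2265] v=[-0.1786]
Step 55: x=[8.2188] v=[-0.1533]
Step 56: x=[8.2124] v=[-0.1276]
Step 57: x=[8.2073] v=[-0.1016]
Step 58: x=[8.2035] v=[-0.0753]
Step 59: x=[8.2011] v=[-0.0488]
Step 60: x=[8.2000] v=[-0.0222]
Step 61: x=[8.2002] v=[0.0045]
First v>=0 after going negative at step 61, time=3.0500

Answer: 3.0500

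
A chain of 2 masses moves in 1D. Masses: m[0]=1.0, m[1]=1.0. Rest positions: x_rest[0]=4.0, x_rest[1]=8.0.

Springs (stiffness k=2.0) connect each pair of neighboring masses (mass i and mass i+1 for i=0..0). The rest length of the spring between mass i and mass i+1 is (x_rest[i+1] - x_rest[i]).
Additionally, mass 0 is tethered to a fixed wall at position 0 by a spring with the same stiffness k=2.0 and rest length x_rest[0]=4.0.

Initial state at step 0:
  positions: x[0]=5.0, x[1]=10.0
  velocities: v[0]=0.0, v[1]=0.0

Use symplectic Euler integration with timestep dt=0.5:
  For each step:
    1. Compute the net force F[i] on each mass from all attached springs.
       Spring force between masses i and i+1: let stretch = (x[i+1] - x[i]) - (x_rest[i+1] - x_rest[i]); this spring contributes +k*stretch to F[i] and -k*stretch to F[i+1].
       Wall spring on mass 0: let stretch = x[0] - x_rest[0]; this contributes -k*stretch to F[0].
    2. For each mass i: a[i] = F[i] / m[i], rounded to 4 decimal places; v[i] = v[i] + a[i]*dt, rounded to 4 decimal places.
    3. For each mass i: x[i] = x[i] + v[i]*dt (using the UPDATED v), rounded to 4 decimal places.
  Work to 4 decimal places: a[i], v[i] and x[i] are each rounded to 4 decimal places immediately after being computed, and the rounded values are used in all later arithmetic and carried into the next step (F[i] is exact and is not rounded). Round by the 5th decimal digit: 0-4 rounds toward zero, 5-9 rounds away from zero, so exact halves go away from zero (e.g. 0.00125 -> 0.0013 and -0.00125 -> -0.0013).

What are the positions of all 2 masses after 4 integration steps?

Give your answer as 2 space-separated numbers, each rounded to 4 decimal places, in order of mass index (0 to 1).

Answer: 3.3750 7.3125

Derivation:
Step 0: x=[5.0000 10.0000] v=[0.0000 0.0000]
Step 1: x=[5.0000 9.5000] v=[0.0000 -1.0000]
Step 2: x=[4.7500 8.7500] v=[-0.5000 -1.5000]
Step 3: x=[4.1250 8.0000] v=[-1.2500 -1.5000]
Step 4: x=[3.3750 7.3125] v=[-1.5000 -1.3750]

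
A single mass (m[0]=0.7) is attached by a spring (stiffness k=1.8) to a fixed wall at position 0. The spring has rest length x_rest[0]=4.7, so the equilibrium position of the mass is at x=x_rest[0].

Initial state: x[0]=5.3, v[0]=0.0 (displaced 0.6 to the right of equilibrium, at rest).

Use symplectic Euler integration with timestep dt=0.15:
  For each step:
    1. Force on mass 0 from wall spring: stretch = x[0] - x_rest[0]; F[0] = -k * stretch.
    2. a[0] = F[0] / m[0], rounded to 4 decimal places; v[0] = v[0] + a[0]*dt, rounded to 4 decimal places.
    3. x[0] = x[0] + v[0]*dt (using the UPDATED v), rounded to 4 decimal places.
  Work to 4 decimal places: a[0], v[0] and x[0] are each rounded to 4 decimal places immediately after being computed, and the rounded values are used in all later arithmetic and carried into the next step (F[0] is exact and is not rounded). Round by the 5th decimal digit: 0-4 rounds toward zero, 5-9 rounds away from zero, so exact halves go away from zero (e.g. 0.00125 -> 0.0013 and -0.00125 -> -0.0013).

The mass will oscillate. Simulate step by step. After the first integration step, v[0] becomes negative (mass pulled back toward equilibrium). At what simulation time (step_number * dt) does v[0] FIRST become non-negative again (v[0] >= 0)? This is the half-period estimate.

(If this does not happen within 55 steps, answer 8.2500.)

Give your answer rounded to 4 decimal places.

Answer: 2.1000

Derivation:
Step 0: x=[5.3000] v=[0.0000]
Step 1: x=[5.2653] v=[-0.2314]
Step 2: x=[5.1979] v=[-0.4494]
Step 3: x=[5.1017] v=[-0.6414]
Step 4: x=[4.9823] v=[-0.7963]
Step 5: x=[4.8465] v=[-0.9052]
Step 6: x=[4.7022] v=[-0.9617]
Step 7: x=[4.5578] v=[-0.9626]
Step 8: x=[4.4216] v=[-0.9077]
Step 9: x=[4.3016] v=[-0.8003]
Step 10: x=[4.2046] v=[-0.6466]
Step 11: x=[4.1363] v=[-0.4555]
Step 12: x=[4.1006] v=[-0.2381]
Step 13: x=[4.0996] v=[-0.0069]
Step 14: x=[4.1333] v=[0.2247]
First v>=0 after going negative at step 14, time=2.1000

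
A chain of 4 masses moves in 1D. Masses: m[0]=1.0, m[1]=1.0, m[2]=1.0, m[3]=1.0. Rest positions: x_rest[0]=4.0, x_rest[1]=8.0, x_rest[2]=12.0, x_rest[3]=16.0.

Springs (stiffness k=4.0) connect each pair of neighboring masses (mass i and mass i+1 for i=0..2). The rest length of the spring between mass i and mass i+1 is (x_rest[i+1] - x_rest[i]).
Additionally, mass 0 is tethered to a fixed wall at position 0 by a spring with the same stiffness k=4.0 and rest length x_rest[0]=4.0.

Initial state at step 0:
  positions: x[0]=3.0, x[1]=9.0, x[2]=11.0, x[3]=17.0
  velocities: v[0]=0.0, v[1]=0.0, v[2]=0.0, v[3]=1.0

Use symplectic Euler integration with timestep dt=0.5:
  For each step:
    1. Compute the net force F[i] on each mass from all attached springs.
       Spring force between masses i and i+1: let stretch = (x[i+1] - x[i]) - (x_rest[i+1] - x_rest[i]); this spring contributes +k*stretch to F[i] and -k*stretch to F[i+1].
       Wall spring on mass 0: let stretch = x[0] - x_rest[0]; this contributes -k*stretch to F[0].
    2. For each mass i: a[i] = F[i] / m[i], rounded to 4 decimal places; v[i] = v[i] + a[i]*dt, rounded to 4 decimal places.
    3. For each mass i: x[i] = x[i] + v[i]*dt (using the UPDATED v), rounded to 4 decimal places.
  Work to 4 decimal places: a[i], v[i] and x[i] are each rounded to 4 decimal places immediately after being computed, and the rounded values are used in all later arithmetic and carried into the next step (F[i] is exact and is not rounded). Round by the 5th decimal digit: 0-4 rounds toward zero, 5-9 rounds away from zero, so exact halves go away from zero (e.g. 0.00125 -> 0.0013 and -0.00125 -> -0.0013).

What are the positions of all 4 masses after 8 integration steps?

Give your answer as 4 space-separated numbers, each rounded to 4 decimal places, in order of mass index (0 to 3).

Step 0: x=[3.0000 9.0000 11.0000 17.0000] v=[0.0000 0.0000 0.0000 1.0000]
Step 1: x=[6.0000 5.0000 15.0000 15.5000] v=[6.0000 -8.0000 8.0000 -3.0000]
Step 2: x=[2.0000 12.0000 9.5000 17.5000] v=[-8.0000 14.0000 -11.0000 4.0000]
Step 3: x=[6.0000 6.5000 14.5000 15.5000] v=[8.0000 -11.0000 10.0000 -4.0000]
Step 4: x=[4.5000 8.5000 12.5000 16.5000] v=[-3.0000 4.0000 -4.0000 2.0000]
Step 5: x=[2.5000 10.5000 10.5000 17.5000] v=[-4.0000 4.0000 -4.0000 2.0000]
Step 6: x=[6.0000 4.5000 15.5000 15.5000] v=[7.0000 -12.0000 10.0000 -4.0000]
Step 7: x=[2.0000 11.0000 9.5000 17.5000] v=[-8.0000 13.0000 -12.0000 4.0000]
Step 8: x=[5.0000 7.0000 13.0000 15.5000] v=[6.0000 -8.0000 7.0000 -4.0000]

Answer: 5.0000 7.0000 13.0000 15.5000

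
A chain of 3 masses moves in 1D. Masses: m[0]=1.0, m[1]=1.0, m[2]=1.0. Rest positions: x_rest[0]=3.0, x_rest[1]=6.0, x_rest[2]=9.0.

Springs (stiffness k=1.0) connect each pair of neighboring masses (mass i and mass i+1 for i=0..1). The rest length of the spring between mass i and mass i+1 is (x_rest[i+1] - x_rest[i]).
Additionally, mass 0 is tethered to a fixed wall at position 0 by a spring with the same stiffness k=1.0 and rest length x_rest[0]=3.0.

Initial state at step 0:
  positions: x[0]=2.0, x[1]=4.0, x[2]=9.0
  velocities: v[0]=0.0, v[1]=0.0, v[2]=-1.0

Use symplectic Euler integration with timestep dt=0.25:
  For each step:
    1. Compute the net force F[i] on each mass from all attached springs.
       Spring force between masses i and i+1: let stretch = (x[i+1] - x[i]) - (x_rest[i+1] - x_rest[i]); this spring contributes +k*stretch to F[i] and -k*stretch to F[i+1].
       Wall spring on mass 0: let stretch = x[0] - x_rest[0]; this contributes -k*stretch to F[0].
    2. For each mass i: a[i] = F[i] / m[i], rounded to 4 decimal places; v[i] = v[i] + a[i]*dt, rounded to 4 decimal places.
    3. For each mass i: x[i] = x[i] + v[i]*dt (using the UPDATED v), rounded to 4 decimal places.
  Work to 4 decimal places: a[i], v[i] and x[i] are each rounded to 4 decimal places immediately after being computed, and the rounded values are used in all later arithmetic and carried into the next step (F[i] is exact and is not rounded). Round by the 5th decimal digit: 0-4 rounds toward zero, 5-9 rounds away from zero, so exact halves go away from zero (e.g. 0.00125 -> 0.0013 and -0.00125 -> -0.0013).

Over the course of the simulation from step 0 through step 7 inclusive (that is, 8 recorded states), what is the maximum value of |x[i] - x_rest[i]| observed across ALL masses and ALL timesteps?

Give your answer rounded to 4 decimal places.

Step 0: x=[2.0000 4.0000 9.0000] v=[0.0000 0.0000 -1.0000]
Step 1: x=[2.0000 4.1875 8.6250] v=[0.0000 0.7500 -1.5000]
Step 2: x=[2.0117 4.5156 8.1602] v=[0.0469 1.3125 -1.8594]
Step 3: x=[2.0542 4.9150 7.6551] v=[0.1700 1.5977 -2.0206]
Step 4: x=[2.1471 5.3069 7.1662] v=[0.3717 1.5675 -1.9556]
Step 5: x=[2.3033 5.6175 6.7486] v=[0.6249 1.2424 -1.6704]
Step 6: x=[2.5227 5.7917 6.4478] v=[0.8776 0.6966 -1.2032]
Step 7: x=[2.7888 5.8026 6.2935] v=[1.0642 0.0434 -0.6172]
Max displacement = 2.7065

Answer: 2.7065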